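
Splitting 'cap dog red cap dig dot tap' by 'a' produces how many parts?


Splitting by 'a' breaks the string at each occurrence of the separator.
Text: 'cap dog red cap dig dot tap'
Parts after split:
  Part 1: 'c'
  Part 2: 'p dog red c'
  Part 3: 'p dig dot t'
  Part 4: 'p'
Total parts: 4

4


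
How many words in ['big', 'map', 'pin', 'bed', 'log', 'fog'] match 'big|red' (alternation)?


Alternation 'big|red' matches either 'big' or 'red'.
Checking each word:
  'big' -> MATCH
  'map' -> no
  'pin' -> no
  'bed' -> no
  'log' -> no
  'fog' -> no
Matches: ['big']
Count: 1

1


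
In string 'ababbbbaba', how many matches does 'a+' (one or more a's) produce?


Pattern 'a+' matches one or more consecutive a's.
String: 'ababbbbaba'
Scanning for runs of a:
  Match 1: 'a' (length 1)
  Match 2: 'a' (length 1)
  Match 3: 'a' (length 1)
  Match 4: 'a' (length 1)
Total matches: 4

4


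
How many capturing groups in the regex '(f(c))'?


To count capturing groups, count each '(' that starts a group.
Pattern: '(f(c))'
Walking through the pattern:
  Position 0: '(' -> group #1
  Position 2: '(' -> group #2
Total capturing groups: 2

2


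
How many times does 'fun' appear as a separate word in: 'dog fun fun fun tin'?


Scanning each word for exact match 'fun':
  Word 1: 'dog' -> no
  Word 2: 'fun' -> MATCH
  Word 3: 'fun' -> MATCH
  Word 4: 'fun' -> MATCH
  Word 5: 'tin' -> no
Total matches: 3

3


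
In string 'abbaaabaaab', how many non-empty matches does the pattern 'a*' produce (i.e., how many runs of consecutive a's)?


Pattern 'a*' matches zero or more a's. We want non-empty runs of consecutive a's.
String: 'abbaaabaaab'
Walking through the string to find runs of a's:
  Run 1: positions 0-0 -> 'a'
  Run 2: positions 3-5 -> 'aaa'
  Run 3: positions 7-9 -> 'aaa'
Non-empty runs found: ['a', 'aaa', 'aaa']
Count: 3

3


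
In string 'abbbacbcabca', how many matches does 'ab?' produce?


Pattern 'ab?' matches 'a' optionally followed by 'b'.
String: 'abbbacbcabca'
Scanning left to right for 'a' then checking next char:
  Match 1: 'ab' (a followed by b)
  Match 2: 'a' (a not followed by b)
  Match 3: 'ab' (a followed by b)
  Match 4: 'a' (a not followed by b)
Total matches: 4

4


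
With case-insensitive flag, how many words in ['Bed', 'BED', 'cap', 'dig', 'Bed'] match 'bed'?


Case-insensitive matching: compare each word's lowercase form to 'bed'.
  'Bed' -> lower='bed' -> MATCH
  'BED' -> lower='bed' -> MATCH
  'cap' -> lower='cap' -> no
  'dig' -> lower='dig' -> no
  'Bed' -> lower='bed' -> MATCH
Matches: ['Bed', 'BED', 'Bed']
Count: 3

3


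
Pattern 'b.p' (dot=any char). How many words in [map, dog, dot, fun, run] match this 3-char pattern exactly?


Pattern 'b.p' means: starts with 'b', any single char, ends with 'p'.
Checking each word (must be exactly 3 chars):
  'map' (len=3): no
  'dog' (len=3): no
  'dot' (len=3): no
  'fun' (len=3): no
  'run' (len=3): no
Matching words: []
Total: 0

0


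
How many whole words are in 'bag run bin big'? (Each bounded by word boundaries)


Word boundaries (\b) mark the start/end of each word.
Text: 'bag run bin big'
Splitting by whitespace:
  Word 1: 'bag'
  Word 2: 'run'
  Word 3: 'bin'
  Word 4: 'big'
Total whole words: 4

4


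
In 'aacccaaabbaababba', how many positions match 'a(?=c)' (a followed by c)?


Lookahead 'a(?=c)' matches 'a' only when followed by 'c'.
String: 'aacccaaabbaababba'
Checking each position where char is 'a':
  pos 0: 'a' -> no (next='a')
  pos 1: 'a' -> MATCH (next='c')
  pos 5: 'a' -> no (next='a')
  pos 6: 'a' -> no (next='a')
  pos 7: 'a' -> no (next='b')
  pos 10: 'a' -> no (next='a')
  pos 11: 'a' -> no (next='b')
  pos 13: 'a' -> no (next='b')
Matching positions: [1]
Count: 1

1


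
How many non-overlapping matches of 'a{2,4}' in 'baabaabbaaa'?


Pattern 'a{2,4}' matches between 2 and 4 consecutive a's (greedy).
String: 'baabaabbaaa'
Finding runs of a's and applying greedy matching:
  Run at pos 1: 'aa' (length 2)
  Run at pos 4: 'aa' (length 2)
  Run at pos 8: 'aaa' (length 3)
Matches: ['aa', 'aa', 'aaa']
Count: 3

3


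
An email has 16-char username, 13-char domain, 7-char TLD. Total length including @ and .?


An email address has format: username@domain.tld
Username length: 16
'@' character: 1
Domain length: 13
'.' character: 1
TLD length: 7
Total = 16 + 1 + 13 + 1 + 7 = 38

38


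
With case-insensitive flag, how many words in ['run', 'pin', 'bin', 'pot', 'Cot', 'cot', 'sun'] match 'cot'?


Case-insensitive matching: compare each word's lowercase form to 'cot'.
  'run' -> lower='run' -> no
  'pin' -> lower='pin' -> no
  'bin' -> lower='bin' -> no
  'pot' -> lower='pot' -> no
  'Cot' -> lower='cot' -> MATCH
  'cot' -> lower='cot' -> MATCH
  'sun' -> lower='sun' -> no
Matches: ['Cot', 'cot']
Count: 2

2


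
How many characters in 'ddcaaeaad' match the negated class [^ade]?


Negated class [^ade] matches any char NOT in {a, d, e}
Scanning 'ddcaaeaad':
  pos 0: 'd' -> no (excluded)
  pos 1: 'd' -> no (excluded)
  pos 2: 'c' -> MATCH
  pos 3: 'a' -> no (excluded)
  pos 4: 'a' -> no (excluded)
  pos 5: 'e' -> no (excluded)
  pos 6: 'a' -> no (excluded)
  pos 7: 'a' -> no (excluded)
  pos 8: 'd' -> no (excluded)
Total matches: 1

1


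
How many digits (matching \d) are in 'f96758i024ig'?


\d matches any digit 0-9.
Scanning 'f96758i024ig':
  pos 1: '9' -> DIGIT
  pos 2: '6' -> DIGIT
  pos 3: '7' -> DIGIT
  pos 4: '5' -> DIGIT
  pos 5: '8' -> DIGIT
  pos 7: '0' -> DIGIT
  pos 8: '2' -> DIGIT
  pos 9: '4' -> DIGIT
Digits found: ['9', '6', '7', '5', '8', '0', '2', '4']
Total: 8

8


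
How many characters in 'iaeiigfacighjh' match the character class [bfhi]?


Character class [bfhi] matches any of: {b, f, h, i}
Scanning string 'iaeiigfacighjh' character by character:
  pos 0: 'i' -> MATCH
  pos 1: 'a' -> no
  pos 2: 'e' -> no
  pos 3: 'i' -> MATCH
  pos 4: 'i' -> MATCH
  pos 5: 'g' -> no
  pos 6: 'f' -> MATCH
  pos 7: 'a' -> no
  pos 8: 'c' -> no
  pos 9: 'i' -> MATCH
  pos 10: 'g' -> no
  pos 11: 'h' -> MATCH
  pos 12: 'j' -> no
  pos 13: 'h' -> MATCH
Total matches: 7

7


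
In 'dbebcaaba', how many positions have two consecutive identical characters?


Looking for consecutive identical characters in 'dbebcaaba':
  pos 0-1: 'd' vs 'b' -> different
  pos 1-2: 'b' vs 'e' -> different
  pos 2-3: 'e' vs 'b' -> different
  pos 3-4: 'b' vs 'c' -> different
  pos 4-5: 'c' vs 'a' -> different
  pos 5-6: 'a' vs 'a' -> MATCH ('aa')
  pos 6-7: 'a' vs 'b' -> different
  pos 7-8: 'b' vs 'a' -> different
Consecutive identical pairs: ['aa']
Count: 1

1


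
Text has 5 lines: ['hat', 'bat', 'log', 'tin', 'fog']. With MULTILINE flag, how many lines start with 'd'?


With MULTILINE flag, ^ matches the start of each line.
Lines: ['hat', 'bat', 'log', 'tin', 'fog']
Checking which lines start with 'd':
  Line 1: 'hat' -> no
  Line 2: 'bat' -> no
  Line 3: 'log' -> no
  Line 4: 'tin' -> no
  Line 5: 'fog' -> no
Matching lines: []
Count: 0

0


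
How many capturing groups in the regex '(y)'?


To count capturing groups, count each '(' that starts a group.
Pattern: '(y)'
Walking through the pattern:
  Position 0: '(' -> group #1
Total capturing groups: 1

1


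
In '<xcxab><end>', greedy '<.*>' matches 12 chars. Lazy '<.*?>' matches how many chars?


Greedy '<.*>' tries to match as MUCH as possible.
Lazy '<.*?>' tries to match as LITTLE as possible.

String: '<xcxab><end>'
Greedy '<.*>' starts at first '<' and extends to the LAST '>': '<xcxab><end>' (12 chars)
Lazy '<.*?>' starts at first '<' and stops at the FIRST '>': '<xcxab>' (7 chars)

7


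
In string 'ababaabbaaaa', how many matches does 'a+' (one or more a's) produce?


Pattern 'a+' matches one or more consecutive a's.
String: 'ababaabbaaaa'
Scanning for runs of a:
  Match 1: 'a' (length 1)
  Match 2: 'a' (length 1)
  Match 3: 'aa' (length 2)
  Match 4: 'aaaa' (length 4)
Total matches: 4

4


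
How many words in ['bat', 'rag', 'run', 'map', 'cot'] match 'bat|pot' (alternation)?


Alternation 'bat|pot' matches either 'bat' or 'pot'.
Checking each word:
  'bat' -> MATCH
  'rag' -> no
  'run' -> no
  'map' -> no
  'cot' -> no
Matches: ['bat']
Count: 1

1


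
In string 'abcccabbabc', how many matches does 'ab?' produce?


Pattern 'ab?' matches 'a' optionally followed by 'b'.
String: 'abcccabbabc'
Scanning left to right for 'a' then checking next char:
  Match 1: 'ab' (a followed by b)
  Match 2: 'ab' (a followed by b)
  Match 3: 'ab' (a followed by b)
Total matches: 3

3


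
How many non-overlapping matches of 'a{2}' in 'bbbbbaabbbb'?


Pattern 'a{2}' matches exactly 2 consecutive a's (greedy, non-overlapping).
String: 'bbbbbaabbbb'
Scanning for runs of a's:
  Run at pos 5: 'aa' (length 2) -> 1 match(es)
Matches found: ['aa']
Total: 1

1


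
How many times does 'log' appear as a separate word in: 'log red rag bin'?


Scanning each word for exact match 'log':
  Word 1: 'log' -> MATCH
  Word 2: 'red' -> no
  Word 3: 'rag' -> no
  Word 4: 'bin' -> no
Total matches: 1

1


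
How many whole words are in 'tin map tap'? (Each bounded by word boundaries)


Word boundaries (\b) mark the start/end of each word.
Text: 'tin map tap'
Splitting by whitespace:
  Word 1: 'tin'
  Word 2: 'map'
  Word 3: 'tap'
Total whole words: 3

3


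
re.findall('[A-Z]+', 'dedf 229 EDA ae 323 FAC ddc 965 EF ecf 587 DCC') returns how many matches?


Pattern '[A-Z]+' finds one or more uppercase letters.
Text: 'dedf 229 EDA ae 323 FAC ddc 965 EF ecf 587 DCC'
Scanning for matches:
  Match 1: 'EDA'
  Match 2: 'FAC'
  Match 3: 'EF'
  Match 4: 'DCC'
Total matches: 4

4


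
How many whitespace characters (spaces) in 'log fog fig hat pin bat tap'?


\s matches whitespace characters (spaces, tabs, etc.).
Text: 'log fog fig hat pin bat tap'
This text has 7 words separated by spaces.
Number of spaces = number of words - 1 = 7 - 1 = 6

6


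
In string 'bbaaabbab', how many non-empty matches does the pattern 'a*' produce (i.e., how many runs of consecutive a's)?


Pattern 'a*' matches zero or more a's. We want non-empty runs of consecutive a's.
String: 'bbaaabbab'
Walking through the string to find runs of a's:
  Run 1: positions 2-4 -> 'aaa'
  Run 2: positions 7-7 -> 'a'
Non-empty runs found: ['aaa', 'a']
Count: 2

2


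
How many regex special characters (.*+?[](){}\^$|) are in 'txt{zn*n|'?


Regex special characters are: . * + ? [ ] ( ) { } \ ^ $ |
Scanning 'txt{zn*n|':
  pos 3: '{' -> SPECIAL
  pos 6: '*' -> SPECIAL
  pos 8: '|' -> SPECIAL
Special chars found: ['{', '*', '|']
Total: 3

3


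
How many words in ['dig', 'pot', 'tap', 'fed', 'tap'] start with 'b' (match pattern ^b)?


Pattern ^b anchors to start of word. Check which words begin with 'b':
  'dig' -> no
  'pot' -> no
  'tap' -> no
  'fed' -> no
  'tap' -> no
Matching words: []
Count: 0

0


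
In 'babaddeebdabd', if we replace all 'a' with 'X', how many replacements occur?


re.sub('a', 'X', text) replaces every occurrence of 'a' with 'X'.
Text: 'babaddeebdabd'
Scanning for 'a':
  pos 1: 'a' -> replacement #1
  pos 3: 'a' -> replacement #2
  pos 10: 'a' -> replacement #3
Total replacements: 3

3


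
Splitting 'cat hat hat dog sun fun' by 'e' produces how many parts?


Splitting by 'e' breaks the string at each occurrence of the separator.
Text: 'cat hat hat dog sun fun'
Parts after split:
  Part 1: 'cat hat hat dog sun fun'
Total parts: 1

1


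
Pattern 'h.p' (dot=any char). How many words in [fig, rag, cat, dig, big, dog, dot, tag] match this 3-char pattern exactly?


Pattern 'h.p' means: starts with 'h', any single char, ends with 'p'.
Checking each word (must be exactly 3 chars):
  'fig' (len=3): no
  'rag' (len=3): no
  'cat' (len=3): no
  'dig' (len=3): no
  'big' (len=3): no
  'dog' (len=3): no
  'dot' (len=3): no
  'tag' (len=3): no
Matching words: []
Total: 0

0


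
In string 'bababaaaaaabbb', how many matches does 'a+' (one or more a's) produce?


Pattern 'a+' matches one or more consecutive a's.
String: 'bababaaaaaabbb'
Scanning for runs of a:
  Match 1: 'a' (length 1)
  Match 2: 'a' (length 1)
  Match 3: 'aaaaaa' (length 6)
Total matches: 3

3


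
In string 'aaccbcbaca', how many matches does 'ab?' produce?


Pattern 'ab?' matches 'a' optionally followed by 'b'.
String: 'aaccbcbaca'
Scanning left to right for 'a' then checking next char:
  Match 1: 'a' (a not followed by b)
  Match 2: 'a' (a not followed by b)
  Match 3: 'a' (a not followed by b)
  Match 4: 'a' (a not followed by b)
Total matches: 4

4


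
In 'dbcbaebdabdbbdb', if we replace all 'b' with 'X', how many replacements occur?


re.sub('b', 'X', text) replaces every occurrence of 'b' with 'X'.
Text: 'dbcbaebdabdbbdb'
Scanning for 'b':
  pos 1: 'b' -> replacement #1
  pos 3: 'b' -> replacement #2
  pos 6: 'b' -> replacement #3
  pos 9: 'b' -> replacement #4
  pos 11: 'b' -> replacement #5
  pos 12: 'b' -> replacement #6
  pos 14: 'b' -> replacement #7
Total replacements: 7

7


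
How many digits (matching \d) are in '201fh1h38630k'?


\d matches any digit 0-9.
Scanning '201fh1h38630k':
  pos 0: '2' -> DIGIT
  pos 1: '0' -> DIGIT
  pos 2: '1' -> DIGIT
  pos 5: '1' -> DIGIT
  pos 7: '3' -> DIGIT
  pos 8: '8' -> DIGIT
  pos 9: '6' -> DIGIT
  pos 10: '3' -> DIGIT
  pos 11: '0' -> DIGIT
Digits found: ['2', '0', '1', '1', '3', '8', '6', '3', '0']
Total: 9

9


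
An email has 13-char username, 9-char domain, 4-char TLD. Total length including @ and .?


An email address has format: username@domain.tld
Username length: 13
'@' character: 1
Domain length: 9
'.' character: 1
TLD length: 4
Total = 13 + 1 + 9 + 1 + 4 = 28

28


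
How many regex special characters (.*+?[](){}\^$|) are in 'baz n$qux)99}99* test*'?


Regex special characters are: . * + ? [ ] ( ) { } \ ^ $ |
Scanning 'baz n$qux)99}99* test*':
  pos 5: '$' -> SPECIAL
  pos 9: ')' -> SPECIAL
  pos 12: '}' -> SPECIAL
  pos 15: '*' -> SPECIAL
  pos 21: '*' -> SPECIAL
Special chars found: ['$', ')', '}', '*', '*']
Total: 5

5


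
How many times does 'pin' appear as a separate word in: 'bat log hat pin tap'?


Scanning each word for exact match 'pin':
  Word 1: 'bat' -> no
  Word 2: 'log' -> no
  Word 3: 'hat' -> no
  Word 4: 'pin' -> MATCH
  Word 5: 'tap' -> no
Total matches: 1

1


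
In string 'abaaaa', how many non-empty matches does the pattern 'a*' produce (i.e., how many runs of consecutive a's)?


Pattern 'a*' matches zero or more a's. We want non-empty runs of consecutive a's.
String: 'abaaaa'
Walking through the string to find runs of a's:
  Run 1: positions 0-0 -> 'a'
  Run 2: positions 2-5 -> 'aaaa'
Non-empty runs found: ['a', 'aaaa']
Count: 2

2


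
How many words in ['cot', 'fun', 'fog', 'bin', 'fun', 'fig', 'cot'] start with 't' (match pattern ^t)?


Pattern ^t anchors to start of word. Check which words begin with 't':
  'cot' -> no
  'fun' -> no
  'fog' -> no
  'bin' -> no
  'fun' -> no
  'fig' -> no
  'cot' -> no
Matching words: []
Count: 0

0


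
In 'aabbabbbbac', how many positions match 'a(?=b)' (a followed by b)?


Lookahead 'a(?=b)' matches 'a' only when followed by 'b'.
String: 'aabbabbbbac'
Checking each position where char is 'a':
  pos 0: 'a' -> no (next='a')
  pos 1: 'a' -> MATCH (next='b')
  pos 4: 'a' -> MATCH (next='b')
  pos 9: 'a' -> no (next='c')
Matching positions: [1, 4]
Count: 2

2


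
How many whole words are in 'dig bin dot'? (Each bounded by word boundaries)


Word boundaries (\b) mark the start/end of each word.
Text: 'dig bin dot'
Splitting by whitespace:
  Word 1: 'dig'
  Word 2: 'bin'
  Word 3: 'dot'
Total whole words: 3

3


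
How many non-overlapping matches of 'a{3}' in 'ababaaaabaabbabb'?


Pattern 'a{3}' matches exactly 3 consecutive a's (greedy, non-overlapping).
String: 'ababaaaabaabbabb'
Scanning for runs of a's:
  Run at pos 0: 'a' (length 1) -> 0 match(es)
  Run at pos 2: 'a' (length 1) -> 0 match(es)
  Run at pos 4: 'aaaa' (length 4) -> 1 match(es)
  Run at pos 9: 'aa' (length 2) -> 0 match(es)
  Run at pos 13: 'a' (length 1) -> 0 match(es)
Matches found: ['aaa']
Total: 1

1


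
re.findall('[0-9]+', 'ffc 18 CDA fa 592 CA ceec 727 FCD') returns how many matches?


Pattern '[0-9]+' finds one or more digits.
Text: 'ffc 18 CDA fa 592 CA ceec 727 FCD'
Scanning for matches:
  Match 1: '18'
  Match 2: '592'
  Match 3: '727'
Total matches: 3

3


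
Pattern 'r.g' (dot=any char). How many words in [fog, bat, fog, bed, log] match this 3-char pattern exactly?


Pattern 'r.g' means: starts with 'r', any single char, ends with 'g'.
Checking each word (must be exactly 3 chars):
  'fog' (len=3): no
  'bat' (len=3): no
  'fog' (len=3): no
  'bed' (len=3): no
  'log' (len=3): no
Matching words: []
Total: 0

0


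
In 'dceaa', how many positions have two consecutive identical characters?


Looking for consecutive identical characters in 'dceaa':
  pos 0-1: 'd' vs 'c' -> different
  pos 1-2: 'c' vs 'e' -> different
  pos 2-3: 'e' vs 'a' -> different
  pos 3-4: 'a' vs 'a' -> MATCH ('aa')
Consecutive identical pairs: ['aa']
Count: 1

1


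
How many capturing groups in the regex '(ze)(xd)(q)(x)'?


To count capturing groups, count each '(' that starts a group.
Pattern: '(ze)(xd)(q)(x)'
Walking through the pattern:
  Position 0: '(' -> group #1
  Position 4: '(' -> group #2
  Position 8: '(' -> group #3
  Position 11: '(' -> group #4
Total capturing groups: 4

4


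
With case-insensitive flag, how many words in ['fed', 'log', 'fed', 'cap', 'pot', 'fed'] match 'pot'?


Case-insensitive matching: compare each word's lowercase form to 'pot'.
  'fed' -> lower='fed' -> no
  'log' -> lower='log' -> no
  'fed' -> lower='fed' -> no
  'cap' -> lower='cap' -> no
  'pot' -> lower='pot' -> MATCH
  'fed' -> lower='fed' -> no
Matches: ['pot']
Count: 1

1


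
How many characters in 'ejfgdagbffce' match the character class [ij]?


Character class [ij] matches any of: {i, j}
Scanning string 'ejfgdagbffce' character by character:
  pos 0: 'e' -> no
  pos 1: 'j' -> MATCH
  pos 2: 'f' -> no
  pos 3: 'g' -> no
  pos 4: 'd' -> no
  pos 5: 'a' -> no
  pos 6: 'g' -> no
  pos 7: 'b' -> no
  pos 8: 'f' -> no
  pos 9: 'f' -> no
  pos 10: 'c' -> no
  pos 11: 'e' -> no
Total matches: 1

1


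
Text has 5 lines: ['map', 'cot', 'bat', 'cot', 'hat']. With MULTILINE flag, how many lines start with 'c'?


With MULTILINE flag, ^ matches the start of each line.
Lines: ['map', 'cot', 'bat', 'cot', 'hat']
Checking which lines start with 'c':
  Line 1: 'map' -> no
  Line 2: 'cot' -> MATCH
  Line 3: 'bat' -> no
  Line 4: 'cot' -> MATCH
  Line 5: 'hat' -> no
Matching lines: ['cot', 'cot']
Count: 2

2


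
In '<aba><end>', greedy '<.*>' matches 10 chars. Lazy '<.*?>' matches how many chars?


Greedy '<.*>' tries to match as MUCH as possible.
Lazy '<.*?>' tries to match as LITTLE as possible.

String: '<aba><end>'
Greedy '<.*>' starts at first '<' and extends to the LAST '>': '<aba><end>' (10 chars)
Lazy '<.*?>' starts at first '<' and stops at the FIRST '>': '<aba>' (5 chars)

5


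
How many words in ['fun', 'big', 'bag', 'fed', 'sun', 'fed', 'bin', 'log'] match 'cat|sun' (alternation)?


Alternation 'cat|sun' matches either 'cat' or 'sun'.
Checking each word:
  'fun' -> no
  'big' -> no
  'bag' -> no
  'fed' -> no
  'sun' -> MATCH
  'fed' -> no
  'bin' -> no
  'log' -> no
Matches: ['sun']
Count: 1

1


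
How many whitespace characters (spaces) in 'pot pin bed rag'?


\s matches whitespace characters (spaces, tabs, etc.).
Text: 'pot pin bed rag'
This text has 4 words separated by spaces.
Number of spaces = number of words - 1 = 4 - 1 = 3

3


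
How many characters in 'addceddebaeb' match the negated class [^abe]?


Negated class [^abe] matches any char NOT in {a, b, e}
Scanning 'addceddebaeb':
  pos 0: 'a' -> no (excluded)
  pos 1: 'd' -> MATCH
  pos 2: 'd' -> MATCH
  pos 3: 'c' -> MATCH
  pos 4: 'e' -> no (excluded)
  pos 5: 'd' -> MATCH
  pos 6: 'd' -> MATCH
  pos 7: 'e' -> no (excluded)
  pos 8: 'b' -> no (excluded)
  pos 9: 'a' -> no (excluded)
  pos 10: 'e' -> no (excluded)
  pos 11: 'b' -> no (excluded)
Total matches: 5

5


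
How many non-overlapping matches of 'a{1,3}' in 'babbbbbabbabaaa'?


Pattern 'a{1,3}' matches between 1 and 3 consecutive a's (greedy).
String: 'babbbbbabbabaaa'
Finding runs of a's and applying greedy matching:
  Run at pos 1: 'a' (length 1)
  Run at pos 7: 'a' (length 1)
  Run at pos 10: 'a' (length 1)
  Run at pos 12: 'aaa' (length 3)
Matches: ['a', 'a', 'a', 'aaa']
Count: 4

4


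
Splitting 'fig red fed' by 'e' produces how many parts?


Splitting by 'e' breaks the string at each occurrence of the separator.
Text: 'fig red fed'
Parts after split:
  Part 1: 'fig r'
  Part 2: 'd f'
  Part 3: 'd'
Total parts: 3

3


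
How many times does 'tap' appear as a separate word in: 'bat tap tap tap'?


Scanning each word for exact match 'tap':
  Word 1: 'bat' -> no
  Word 2: 'tap' -> MATCH
  Word 3: 'tap' -> MATCH
  Word 4: 'tap' -> MATCH
Total matches: 3

3


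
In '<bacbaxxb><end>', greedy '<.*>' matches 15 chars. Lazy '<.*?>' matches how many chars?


Greedy '<.*>' tries to match as MUCH as possible.
Lazy '<.*?>' tries to match as LITTLE as possible.

String: '<bacbaxxb><end>'
Greedy '<.*>' starts at first '<' and extends to the LAST '>': '<bacbaxxb><end>' (15 chars)
Lazy '<.*?>' starts at first '<' and stops at the FIRST '>': '<bacbaxxb>' (10 chars)

10


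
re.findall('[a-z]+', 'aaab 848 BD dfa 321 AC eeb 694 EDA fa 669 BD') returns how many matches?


Pattern '[a-z]+' finds one or more lowercase letters.
Text: 'aaab 848 BD dfa 321 AC eeb 694 EDA fa 669 BD'
Scanning for matches:
  Match 1: 'aaab'
  Match 2: 'dfa'
  Match 3: 'eeb'
  Match 4: 'fa'
Total matches: 4

4


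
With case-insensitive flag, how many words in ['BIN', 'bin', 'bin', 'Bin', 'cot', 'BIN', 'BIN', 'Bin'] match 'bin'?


Case-insensitive matching: compare each word's lowercase form to 'bin'.
  'BIN' -> lower='bin' -> MATCH
  'bin' -> lower='bin' -> MATCH
  'bin' -> lower='bin' -> MATCH
  'Bin' -> lower='bin' -> MATCH
  'cot' -> lower='cot' -> no
  'BIN' -> lower='bin' -> MATCH
  'BIN' -> lower='bin' -> MATCH
  'Bin' -> lower='bin' -> MATCH
Matches: ['BIN', 'bin', 'bin', 'Bin', 'BIN', 'BIN', 'Bin']
Count: 7

7


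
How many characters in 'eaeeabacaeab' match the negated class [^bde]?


Negated class [^bde] matches any char NOT in {b, d, e}
Scanning 'eaeeabacaeab':
  pos 0: 'e' -> no (excluded)
  pos 1: 'a' -> MATCH
  pos 2: 'e' -> no (excluded)
  pos 3: 'e' -> no (excluded)
  pos 4: 'a' -> MATCH
  pos 5: 'b' -> no (excluded)
  pos 6: 'a' -> MATCH
  pos 7: 'c' -> MATCH
  pos 8: 'a' -> MATCH
  pos 9: 'e' -> no (excluded)
  pos 10: 'a' -> MATCH
  pos 11: 'b' -> no (excluded)
Total matches: 6

6


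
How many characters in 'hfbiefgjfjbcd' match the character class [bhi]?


Character class [bhi] matches any of: {b, h, i}
Scanning string 'hfbiefgjfjbcd' character by character:
  pos 0: 'h' -> MATCH
  pos 1: 'f' -> no
  pos 2: 'b' -> MATCH
  pos 3: 'i' -> MATCH
  pos 4: 'e' -> no
  pos 5: 'f' -> no
  pos 6: 'g' -> no
  pos 7: 'j' -> no
  pos 8: 'f' -> no
  pos 9: 'j' -> no
  pos 10: 'b' -> MATCH
  pos 11: 'c' -> no
  pos 12: 'd' -> no
Total matches: 4

4


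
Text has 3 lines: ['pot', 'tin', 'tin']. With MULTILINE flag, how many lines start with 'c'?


With MULTILINE flag, ^ matches the start of each line.
Lines: ['pot', 'tin', 'tin']
Checking which lines start with 'c':
  Line 1: 'pot' -> no
  Line 2: 'tin' -> no
  Line 3: 'tin' -> no
Matching lines: []
Count: 0

0


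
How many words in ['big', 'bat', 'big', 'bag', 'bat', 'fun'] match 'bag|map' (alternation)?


Alternation 'bag|map' matches either 'bag' or 'map'.
Checking each word:
  'big' -> no
  'bat' -> no
  'big' -> no
  'bag' -> MATCH
  'bat' -> no
  'fun' -> no
Matches: ['bag']
Count: 1

1


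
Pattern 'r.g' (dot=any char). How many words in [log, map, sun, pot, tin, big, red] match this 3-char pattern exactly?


Pattern 'r.g' means: starts with 'r', any single char, ends with 'g'.
Checking each word (must be exactly 3 chars):
  'log' (len=3): no
  'map' (len=3): no
  'sun' (len=3): no
  'pot' (len=3): no
  'tin' (len=3): no
  'big' (len=3): no
  'red' (len=3): no
Matching words: []
Total: 0

0


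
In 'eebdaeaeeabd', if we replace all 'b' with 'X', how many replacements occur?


re.sub('b', 'X', text) replaces every occurrence of 'b' with 'X'.
Text: 'eebdaeaeeabd'
Scanning for 'b':
  pos 2: 'b' -> replacement #1
  pos 10: 'b' -> replacement #2
Total replacements: 2

2


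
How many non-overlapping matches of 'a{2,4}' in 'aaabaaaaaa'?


Pattern 'a{2,4}' matches between 2 and 4 consecutive a's (greedy).
String: 'aaabaaaaaa'
Finding runs of a's and applying greedy matching:
  Run at pos 0: 'aaa' (length 3)
  Run at pos 4: 'aaaaaa' (length 6)
Matches: ['aaa', 'aaaa', 'aa']
Count: 3

3


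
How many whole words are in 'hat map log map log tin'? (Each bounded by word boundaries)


Word boundaries (\b) mark the start/end of each word.
Text: 'hat map log map log tin'
Splitting by whitespace:
  Word 1: 'hat'
  Word 2: 'map'
  Word 3: 'log'
  Word 4: 'map'
  Word 5: 'log'
  Word 6: 'tin'
Total whole words: 6

6


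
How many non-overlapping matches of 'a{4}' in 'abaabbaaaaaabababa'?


Pattern 'a{4}' matches exactly 4 consecutive a's (greedy, non-overlapping).
String: 'abaabbaaaaaabababa'
Scanning for runs of a's:
  Run at pos 0: 'a' (length 1) -> 0 match(es)
  Run at pos 2: 'aa' (length 2) -> 0 match(es)
  Run at pos 6: 'aaaaaa' (length 6) -> 1 match(es)
  Run at pos 13: 'a' (length 1) -> 0 match(es)
  Run at pos 15: 'a' (length 1) -> 0 match(es)
  Run at pos 17: 'a' (length 1) -> 0 match(es)
Matches found: ['aaaa']
Total: 1

1


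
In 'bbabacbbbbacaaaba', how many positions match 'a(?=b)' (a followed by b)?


Lookahead 'a(?=b)' matches 'a' only when followed by 'b'.
String: 'bbabacbbbbacaaaba'
Checking each position where char is 'a':
  pos 2: 'a' -> MATCH (next='b')
  pos 4: 'a' -> no (next='c')
  pos 10: 'a' -> no (next='c')
  pos 12: 'a' -> no (next='a')
  pos 13: 'a' -> no (next='a')
  pos 14: 'a' -> MATCH (next='b')
Matching positions: [2, 14]
Count: 2

2


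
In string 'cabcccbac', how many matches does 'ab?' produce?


Pattern 'ab?' matches 'a' optionally followed by 'b'.
String: 'cabcccbac'
Scanning left to right for 'a' then checking next char:
  Match 1: 'ab' (a followed by b)
  Match 2: 'a' (a not followed by b)
Total matches: 2

2


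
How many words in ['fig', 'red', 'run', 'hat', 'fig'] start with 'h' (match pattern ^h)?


Pattern ^h anchors to start of word. Check which words begin with 'h':
  'fig' -> no
  'red' -> no
  'run' -> no
  'hat' -> MATCH (starts with 'h')
  'fig' -> no
Matching words: ['hat']
Count: 1

1


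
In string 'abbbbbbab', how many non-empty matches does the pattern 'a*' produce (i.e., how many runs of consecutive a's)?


Pattern 'a*' matches zero or more a's. We want non-empty runs of consecutive a's.
String: 'abbbbbbab'
Walking through the string to find runs of a's:
  Run 1: positions 0-0 -> 'a'
  Run 2: positions 7-7 -> 'a'
Non-empty runs found: ['a', 'a']
Count: 2

2


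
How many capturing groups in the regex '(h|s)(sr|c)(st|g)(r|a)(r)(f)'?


To count capturing groups, count each '(' that starts a group.
Pattern: '(h|s)(sr|c)(st|g)(r|a)(r)(f)'
Walking through the pattern:
  Position 0: '(' -> group #1
  Position 5: '(' -> group #2
  Position 11: '(' -> group #3
  Position 17: '(' -> group #4
  Position 22: '(' -> group #5
  Position 25: '(' -> group #6
Total capturing groups: 6

6


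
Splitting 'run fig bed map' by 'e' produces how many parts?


Splitting by 'e' breaks the string at each occurrence of the separator.
Text: 'run fig bed map'
Parts after split:
  Part 1: 'run fig b'
  Part 2: 'd map'
Total parts: 2

2


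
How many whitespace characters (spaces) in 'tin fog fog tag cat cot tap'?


\s matches whitespace characters (spaces, tabs, etc.).
Text: 'tin fog fog tag cat cot tap'
This text has 7 words separated by spaces.
Number of spaces = number of words - 1 = 7 - 1 = 6

6


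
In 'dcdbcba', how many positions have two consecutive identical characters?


Looking for consecutive identical characters in 'dcdbcba':
  pos 0-1: 'd' vs 'c' -> different
  pos 1-2: 'c' vs 'd' -> different
  pos 2-3: 'd' vs 'b' -> different
  pos 3-4: 'b' vs 'c' -> different
  pos 4-5: 'c' vs 'b' -> different
  pos 5-6: 'b' vs 'a' -> different
Consecutive identical pairs: []
Count: 0

0


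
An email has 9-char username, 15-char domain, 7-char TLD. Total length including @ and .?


An email address has format: username@domain.tld
Username length: 9
'@' character: 1
Domain length: 15
'.' character: 1
TLD length: 7
Total = 9 + 1 + 15 + 1 + 7 = 33

33


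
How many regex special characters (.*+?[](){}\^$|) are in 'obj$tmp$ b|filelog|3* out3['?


Regex special characters are: . * + ? [ ] ( ) { } \ ^ $ |
Scanning 'obj$tmp$ b|filelog|3* out3[':
  pos 3: '$' -> SPECIAL
  pos 7: '$' -> SPECIAL
  pos 10: '|' -> SPECIAL
  pos 18: '|' -> SPECIAL
  pos 20: '*' -> SPECIAL
  pos 26: '[' -> SPECIAL
Special chars found: ['$', '$', '|', '|', '*', '[']
Total: 6

6


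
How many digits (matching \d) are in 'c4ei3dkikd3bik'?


\d matches any digit 0-9.
Scanning 'c4ei3dkikd3bik':
  pos 1: '4' -> DIGIT
  pos 4: '3' -> DIGIT
  pos 10: '3' -> DIGIT
Digits found: ['4', '3', '3']
Total: 3

3


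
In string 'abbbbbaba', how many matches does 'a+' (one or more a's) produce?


Pattern 'a+' matches one or more consecutive a's.
String: 'abbbbbaba'
Scanning for runs of a:
  Match 1: 'a' (length 1)
  Match 2: 'a' (length 1)
  Match 3: 'a' (length 1)
Total matches: 3

3


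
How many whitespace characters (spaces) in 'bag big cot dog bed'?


\s matches whitespace characters (spaces, tabs, etc.).
Text: 'bag big cot dog bed'
This text has 5 words separated by spaces.
Number of spaces = number of words - 1 = 5 - 1 = 4

4


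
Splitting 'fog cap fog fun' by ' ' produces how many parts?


Splitting by ' ' breaks the string at each occurrence of the separator.
Text: 'fog cap fog fun'
Parts after split:
  Part 1: 'fog'
  Part 2: 'cap'
  Part 3: 'fog'
  Part 4: 'fun'
Total parts: 4

4


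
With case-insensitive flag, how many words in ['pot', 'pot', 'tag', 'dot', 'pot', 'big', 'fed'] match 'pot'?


Case-insensitive matching: compare each word's lowercase form to 'pot'.
  'pot' -> lower='pot' -> MATCH
  'pot' -> lower='pot' -> MATCH
  'tag' -> lower='tag' -> no
  'dot' -> lower='dot' -> no
  'pot' -> lower='pot' -> MATCH
  'big' -> lower='big' -> no
  'fed' -> lower='fed' -> no
Matches: ['pot', 'pot', 'pot']
Count: 3

3


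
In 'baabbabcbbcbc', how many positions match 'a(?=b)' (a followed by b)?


Lookahead 'a(?=b)' matches 'a' only when followed by 'b'.
String: 'baabbabcbbcbc'
Checking each position where char is 'a':
  pos 1: 'a' -> no (next='a')
  pos 2: 'a' -> MATCH (next='b')
  pos 5: 'a' -> MATCH (next='b')
Matching positions: [2, 5]
Count: 2

2


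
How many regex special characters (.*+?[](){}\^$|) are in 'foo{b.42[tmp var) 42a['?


Regex special characters are: . * + ? [ ] ( ) { } \ ^ $ |
Scanning 'foo{b.42[tmp var) 42a[':
  pos 3: '{' -> SPECIAL
  pos 5: '.' -> SPECIAL
  pos 8: '[' -> SPECIAL
  pos 16: ')' -> SPECIAL
  pos 21: '[' -> SPECIAL
Special chars found: ['{', '.', '[', ')', '[']
Total: 5

5


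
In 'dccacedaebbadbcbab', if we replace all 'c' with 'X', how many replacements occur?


re.sub('c', 'X', text) replaces every occurrence of 'c' with 'X'.
Text: 'dccacedaebbadbcbab'
Scanning for 'c':
  pos 1: 'c' -> replacement #1
  pos 2: 'c' -> replacement #2
  pos 4: 'c' -> replacement #3
  pos 14: 'c' -> replacement #4
Total replacements: 4

4


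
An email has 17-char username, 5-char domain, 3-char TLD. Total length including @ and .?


An email address has format: username@domain.tld
Username length: 17
'@' character: 1
Domain length: 5
'.' character: 1
TLD length: 3
Total = 17 + 1 + 5 + 1 + 3 = 27

27


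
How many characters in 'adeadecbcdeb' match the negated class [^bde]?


Negated class [^bde] matches any char NOT in {b, d, e}
Scanning 'adeadecbcdeb':
  pos 0: 'a' -> MATCH
  pos 1: 'd' -> no (excluded)
  pos 2: 'e' -> no (excluded)
  pos 3: 'a' -> MATCH
  pos 4: 'd' -> no (excluded)
  pos 5: 'e' -> no (excluded)
  pos 6: 'c' -> MATCH
  pos 7: 'b' -> no (excluded)
  pos 8: 'c' -> MATCH
  pos 9: 'd' -> no (excluded)
  pos 10: 'e' -> no (excluded)
  pos 11: 'b' -> no (excluded)
Total matches: 4

4


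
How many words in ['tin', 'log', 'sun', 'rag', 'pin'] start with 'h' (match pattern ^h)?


Pattern ^h anchors to start of word. Check which words begin with 'h':
  'tin' -> no
  'log' -> no
  'sun' -> no
  'rag' -> no
  'pin' -> no
Matching words: []
Count: 0

0


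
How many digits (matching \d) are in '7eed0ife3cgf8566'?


\d matches any digit 0-9.
Scanning '7eed0ife3cgf8566':
  pos 0: '7' -> DIGIT
  pos 4: '0' -> DIGIT
  pos 8: '3' -> DIGIT
  pos 12: '8' -> DIGIT
  pos 13: '5' -> DIGIT
  pos 14: '6' -> DIGIT
  pos 15: '6' -> DIGIT
Digits found: ['7', '0', '3', '8', '5', '6', '6']
Total: 7

7


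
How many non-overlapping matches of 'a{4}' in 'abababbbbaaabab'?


Pattern 'a{4}' matches exactly 4 consecutive a's (greedy, non-overlapping).
String: 'abababbbbaaabab'
Scanning for runs of a's:
  Run at pos 0: 'a' (length 1) -> 0 match(es)
  Run at pos 2: 'a' (length 1) -> 0 match(es)
  Run at pos 4: 'a' (length 1) -> 0 match(es)
  Run at pos 9: 'aaa' (length 3) -> 0 match(es)
  Run at pos 13: 'a' (length 1) -> 0 match(es)
Matches found: []
Total: 0

0


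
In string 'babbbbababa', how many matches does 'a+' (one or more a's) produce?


Pattern 'a+' matches one or more consecutive a's.
String: 'babbbbababa'
Scanning for runs of a:
  Match 1: 'a' (length 1)
  Match 2: 'a' (length 1)
  Match 3: 'a' (length 1)
  Match 4: 'a' (length 1)
Total matches: 4

4


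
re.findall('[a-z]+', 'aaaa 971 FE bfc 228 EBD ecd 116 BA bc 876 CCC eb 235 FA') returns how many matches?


Pattern '[a-z]+' finds one or more lowercase letters.
Text: 'aaaa 971 FE bfc 228 EBD ecd 116 BA bc 876 CCC eb 235 FA'
Scanning for matches:
  Match 1: 'aaaa'
  Match 2: 'bfc'
  Match 3: 'ecd'
  Match 4: 'bc'
  Match 5: 'eb'
Total matches: 5

5


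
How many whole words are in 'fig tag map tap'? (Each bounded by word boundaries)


Word boundaries (\b) mark the start/end of each word.
Text: 'fig tag map tap'
Splitting by whitespace:
  Word 1: 'fig'
  Word 2: 'tag'
  Word 3: 'map'
  Word 4: 'tap'
Total whole words: 4

4


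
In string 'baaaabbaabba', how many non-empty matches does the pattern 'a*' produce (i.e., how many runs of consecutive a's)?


Pattern 'a*' matches zero or more a's. We want non-empty runs of consecutive a's.
String: 'baaaabbaabba'
Walking through the string to find runs of a's:
  Run 1: positions 1-4 -> 'aaaa'
  Run 2: positions 7-8 -> 'aa'
  Run 3: positions 11-11 -> 'a'
Non-empty runs found: ['aaaa', 'aa', 'a']
Count: 3

3


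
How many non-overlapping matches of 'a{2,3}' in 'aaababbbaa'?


Pattern 'a{2,3}' matches between 2 and 3 consecutive a's (greedy).
String: 'aaababbbaa'
Finding runs of a's and applying greedy matching:
  Run at pos 0: 'aaa' (length 3)
  Run at pos 4: 'a' (length 1)
  Run at pos 8: 'aa' (length 2)
Matches: ['aaa', 'aa']
Count: 2

2


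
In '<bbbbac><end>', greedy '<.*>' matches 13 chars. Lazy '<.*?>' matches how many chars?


Greedy '<.*>' tries to match as MUCH as possible.
Lazy '<.*?>' tries to match as LITTLE as possible.

String: '<bbbbac><end>'
Greedy '<.*>' starts at first '<' and extends to the LAST '>': '<bbbbac><end>' (13 chars)
Lazy '<.*?>' starts at first '<' and stops at the FIRST '>': '<bbbbac>' (8 chars)

8


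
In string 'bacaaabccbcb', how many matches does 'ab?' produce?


Pattern 'ab?' matches 'a' optionally followed by 'b'.
String: 'bacaaabccbcb'
Scanning left to right for 'a' then checking next char:
  Match 1: 'a' (a not followed by b)
  Match 2: 'a' (a not followed by b)
  Match 3: 'a' (a not followed by b)
  Match 4: 'ab' (a followed by b)
Total matches: 4

4


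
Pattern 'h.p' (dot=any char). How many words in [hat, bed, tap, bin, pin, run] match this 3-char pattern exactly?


Pattern 'h.p' means: starts with 'h', any single char, ends with 'p'.
Checking each word (must be exactly 3 chars):
  'hat' (len=3): no
  'bed' (len=3): no
  'tap' (len=3): no
  'bin' (len=3): no
  'pin' (len=3): no
  'run' (len=3): no
Matching words: []
Total: 0

0


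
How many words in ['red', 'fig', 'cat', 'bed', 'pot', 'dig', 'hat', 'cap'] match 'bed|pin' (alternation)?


Alternation 'bed|pin' matches either 'bed' or 'pin'.
Checking each word:
  'red' -> no
  'fig' -> no
  'cat' -> no
  'bed' -> MATCH
  'pot' -> no
  'dig' -> no
  'hat' -> no
  'cap' -> no
Matches: ['bed']
Count: 1

1


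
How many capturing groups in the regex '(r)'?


To count capturing groups, count each '(' that starts a group.
Pattern: '(r)'
Walking through the pattern:
  Position 0: '(' -> group #1
Total capturing groups: 1

1


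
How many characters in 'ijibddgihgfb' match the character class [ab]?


Character class [ab] matches any of: {a, b}
Scanning string 'ijibddgihgfb' character by character:
  pos 0: 'i' -> no
  pos 1: 'j' -> no
  pos 2: 'i' -> no
  pos 3: 'b' -> MATCH
  pos 4: 'd' -> no
  pos 5: 'd' -> no
  pos 6: 'g' -> no
  pos 7: 'i' -> no
  pos 8: 'h' -> no
  pos 9: 'g' -> no
  pos 10: 'f' -> no
  pos 11: 'b' -> MATCH
Total matches: 2

2


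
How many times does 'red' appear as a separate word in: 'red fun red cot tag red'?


Scanning each word for exact match 'red':
  Word 1: 'red' -> MATCH
  Word 2: 'fun' -> no
  Word 3: 'red' -> MATCH
  Word 4: 'cot' -> no
  Word 5: 'tag' -> no
  Word 6: 'red' -> MATCH
Total matches: 3

3


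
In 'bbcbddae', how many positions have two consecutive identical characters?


Looking for consecutive identical characters in 'bbcbddae':
  pos 0-1: 'b' vs 'b' -> MATCH ('bb')
  pos 1-2: 'b' vs 'c' -> different
  pos 2-3: 'c' vs 'b' -> different
  pos 3-4: 'b' vs 'd' -> different
  pos 4-5: 'd' vs 'd' -> MATCH ('dd')
  pos 5-6: 'd' vs 'a' -> different
  pos 6-7: 'a' vs 'e' -> different
Consecutive identical pairs: ['bb', 'dd']
Count: 2

2


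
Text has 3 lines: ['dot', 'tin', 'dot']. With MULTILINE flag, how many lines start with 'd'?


With MULTILINE flag, ^ matches the start of each line.
Lines: ['dot', 'tin', 'dot']
Checking which lines start with 'd':
  Line 1: 'dot' -> MATCH
  Line 2: 'tin' -> no
  Line 3: 'dot' -> MATCH
Matching lines: ['dot', 'dot']
Count: 2

2


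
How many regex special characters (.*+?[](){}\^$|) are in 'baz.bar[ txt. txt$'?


Regex special characters are: . * + ? [ ] ( ) { } \ ^ $ |
Scanning 'baz.bar[ txt. txt$':
  pos 3: '.' -> SPECIAL
  pos 7: '[' -> SPECIAL
  pos 12: '.' -> SPECIAL
  pos 17: '$' -> SPECIAL
Special chars found: ['.', '[', '.', '$']
Total: 4

4


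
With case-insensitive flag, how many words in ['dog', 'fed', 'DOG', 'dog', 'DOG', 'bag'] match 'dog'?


Case-insensitive matching: compare each word's lowercase form to 'dog'.
  'dog' -> lower='dog' -> MATCH
  'fed' -> lower='fed' -> no
  'DOG' -> lower='dog' -> MATCH
  'dog' -> lower='dog' -> MATCH
  'DOG' -> lower='dog' -> MATCH
  'bag' -> lower='bag' -> no
Matches: ['dog', 'DOG', 'dog', 'DOG']
Count: 4

4


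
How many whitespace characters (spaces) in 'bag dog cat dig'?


\s matches whitespace characters (spaces, tabs, etc.).
Text: 'bag dog cat dig'
This text has 4 words separated by spaces.
Number of spaces = number of words - 1 = 4 - 1 = 3

3


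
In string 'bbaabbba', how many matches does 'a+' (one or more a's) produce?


Pattern 'a+' matches one or more consecutive a's.
String: 'bbaabbba'
Scanning for runs of a:
  Match 1: 'aa' (length 2)
  Match 2: 'a' (length 1)
Total matches: 2

2


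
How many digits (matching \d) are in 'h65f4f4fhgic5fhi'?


\d matches any digit 0-9.
Scanning 'h65f4f4fhgic5fhi':
  pos 1: '6' -> DIGIT
  pos 2: '5' -> DIGIT
  pos 4: '4' -> DIGIT
  pos 6: '4' -> DIGIT
  pos 12: '5' -> DIGIT
Digits found: ['6', '5', '4', '4', '5']
Total: 5

5
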